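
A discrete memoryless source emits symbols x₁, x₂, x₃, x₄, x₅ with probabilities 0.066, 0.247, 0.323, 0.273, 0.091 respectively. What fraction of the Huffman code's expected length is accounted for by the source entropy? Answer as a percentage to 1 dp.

97.8%

Entropy H = −Σ p log₂ p ≈ 2.1097 bits.
Huffman merges: 33/500+91/1000→157/1000; 157/1000+247/1000→101/250; 273/1000+323/1000→149/250; 101/250+149/250→1. L = 2157/1000 ≈ 2.1570.
Efficiency = H/L = 2.1097/2.1570 = 97.8%.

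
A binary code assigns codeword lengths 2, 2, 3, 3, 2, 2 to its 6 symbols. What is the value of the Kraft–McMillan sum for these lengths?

1.25

With common denominator 2^3 = 8: Σ 2^(−ℓᵢ) = 2/8 + 2/8 + 1/8 + 1/8 + 2/8 + 2/8 = 10/8 = 1.25.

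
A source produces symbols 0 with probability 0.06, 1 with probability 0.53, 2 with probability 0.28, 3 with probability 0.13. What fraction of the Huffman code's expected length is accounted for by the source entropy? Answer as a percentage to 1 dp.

97.9%

Entropy H = −Σ p log₂ p ≈ 1.6258 bits.
Huffman merges: 3/50+13/100→19/100; 19/100+7/25→47/100; 47/100+53/100→1. L = 83/50 ≈ 1.6600.
Efficiency = H/L = 1.6258/1.6600 = 97.9%.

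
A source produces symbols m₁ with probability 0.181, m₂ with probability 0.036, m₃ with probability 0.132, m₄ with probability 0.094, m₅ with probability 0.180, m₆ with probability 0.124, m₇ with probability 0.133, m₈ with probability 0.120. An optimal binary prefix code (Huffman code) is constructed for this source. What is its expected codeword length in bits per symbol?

Repeatedly combine the two least-probable nodes; the expected code length is the sum of the merged weights.
merge 9/250 + 47/500 → 13/100
merge 3/25 + 31/250 → 61/250
merge 13/100 + 33/250 → 131/500
merge 133/1000 + 9/50 → 313/1000
merge 181/1000 + 61/250 → 17/40
merge 131/500 + 313/1000 → 23/40
merge 17/40 + 23/40 → 1
L = 13/100 + 61/250 + 131/500 + 313/1000 + 17/40 + 23/40 + 1 = 2949/1000 = 2.949 bits/symbol.

2.949 bits/symbol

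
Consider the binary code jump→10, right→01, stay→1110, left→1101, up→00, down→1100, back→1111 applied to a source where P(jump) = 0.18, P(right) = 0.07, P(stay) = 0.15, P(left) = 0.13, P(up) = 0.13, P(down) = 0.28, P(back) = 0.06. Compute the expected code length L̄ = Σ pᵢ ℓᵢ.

L̄ = Σ pᵢ·ℓᵢ = 0.18·2 + 0.07·2 + 0.15·4 + 0.13·4 + 0.13·2 + 0.28·4 + 0.06·4 = 3.24 bits/symbol.

3.24 bits/symbol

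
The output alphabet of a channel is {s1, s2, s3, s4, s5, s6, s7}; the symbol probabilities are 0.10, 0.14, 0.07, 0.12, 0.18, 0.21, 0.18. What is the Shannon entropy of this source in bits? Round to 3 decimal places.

H = −Σ pᵢ log₂ pᵢ.
−0.10·log₂(0.10) = 0.3322
−0.14·log₂(0.14) = 0.3971
−0.07·log₂(0.07) = 0.2686
−0.12·log₂(0.12) = 0.3671
−0.18·log₂(0.18) = 0.4453
−0.21·log₂(0.21) = 0.4728
−0.18·log₂(0.18) = 0.4453
Sum ≈ 2.7284 → 2.728 bits.

2.728 bits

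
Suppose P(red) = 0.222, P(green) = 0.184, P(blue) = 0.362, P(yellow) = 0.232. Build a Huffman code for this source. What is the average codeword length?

2 bits/symbol

Repeatedly combine the two least-probable nodes; the expected code length is the sum of the merged weights.
merge 23/125 + 111/500 → 203/500
merge 29/125 + 181/500 → 297/500
merge 203/500 + 297/500 → 1
L = 203/500 + 297/500 + 1 = 2 bits/symbol.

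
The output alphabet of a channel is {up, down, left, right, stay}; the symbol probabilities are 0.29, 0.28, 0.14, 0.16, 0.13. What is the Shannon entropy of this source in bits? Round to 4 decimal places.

H = −Σ pᵢ log₂ pᵢ.
−0.29·log₂(0.29) = 0.5179
−0.28·log₂(0.28) = 0.5142
−0.14·log₂(0.14) = 0.3971
−0.16·log₂(0.16) = 0.4230
−0.13·log₂(0.13) = 0.3826
Sum ≈ 2.2349 → 2.2349 bits.

2.2349 bits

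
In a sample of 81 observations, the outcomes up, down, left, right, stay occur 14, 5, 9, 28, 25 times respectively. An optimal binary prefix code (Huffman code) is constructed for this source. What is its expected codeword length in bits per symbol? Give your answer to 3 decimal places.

2.173 bits/symbol

Probabilities are the counts divided by 81.
Repeatedly combine the two least-probable nodes; the expected code length is the sum of the merged weights.
merge 5/81 + 1/9 → 14/81
merge 14/81 + 14/81 → 28/81
merge 25/81 + 28/81 → 53/81
merge 28/81 + 53/81 → 1
L = 14/81 + 28/81 + 53/81 + 1 = 176/81 ≈ 2.173 bits/symbol.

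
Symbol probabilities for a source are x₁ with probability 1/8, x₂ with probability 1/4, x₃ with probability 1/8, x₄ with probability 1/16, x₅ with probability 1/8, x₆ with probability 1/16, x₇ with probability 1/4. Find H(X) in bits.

2.625 bits

Each probability is a power of 1/2, so log₂(1/p) is an integer.
H = Σ p·log₂(1/p) = 1/8·3 + 1/4·2 + 1/8·3 + 1/16·4 + 1/8·3 + 1/16·4 + 1/4·2 = 2.625 bits.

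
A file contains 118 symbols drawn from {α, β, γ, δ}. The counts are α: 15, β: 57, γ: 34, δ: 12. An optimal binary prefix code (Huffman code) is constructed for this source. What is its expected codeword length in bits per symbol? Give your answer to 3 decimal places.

1.746 bits/symbol

Probabilities are the counts divided by 118.
Repeatedly combine the two least-probable nodes; the expected code length is the sum of the merged weights.
merge 6/59 + 15/118 → 27/118
merge 27/118 + 17/59 → 61/118
merge 57/118 + 61/118 → 1
L = 27/118 + 61/118 + 1 = 103/59 ≈ 1.746 bits/symbol.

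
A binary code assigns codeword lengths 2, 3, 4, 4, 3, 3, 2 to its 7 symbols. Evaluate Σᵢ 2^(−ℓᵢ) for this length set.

With common denominator 2^4 = 16: Σ 2^(−ℓᵢ) = 4/16 + 2/16 + 1/16 + 1/16 + 2/16 + 2/16 + 4/16 = 16/16 = 1.

1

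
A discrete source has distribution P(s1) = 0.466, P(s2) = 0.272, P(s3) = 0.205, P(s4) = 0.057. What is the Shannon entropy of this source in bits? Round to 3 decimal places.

1.729 bits

H = −Σ pᵢ log₂ pᵢ.
−0.466·log₂(0.466) = 0.5133
−0.272·log₂(0.272) = 0.5109
−0.205·log₂(0.205) = 0.4687
−0.057·log₂(0.057) = 0.2356
Sum ≈ 1.7285 → 1.729 bits.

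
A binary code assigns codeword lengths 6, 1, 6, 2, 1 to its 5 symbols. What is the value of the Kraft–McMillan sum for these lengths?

With common denominator 2^6 = 64: Σ 2^(−ℓᵢ) = 1/64 + 32/64 + 1/64 + 16/64 + 32/64 = 82/64 = 1.28125.

1.28125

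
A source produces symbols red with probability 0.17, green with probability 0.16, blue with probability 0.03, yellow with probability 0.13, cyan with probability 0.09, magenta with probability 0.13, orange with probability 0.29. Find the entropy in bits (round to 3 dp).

H = −Σ pᵢ log₂ pᵢ.
−0.17·log₂(0.17) = 0.4346
−0.16·log₂(0.16) = 0.4230
−0.03·log₂(0.03) = 0.1518
−0.13·log₂(0.13) = 0.3826
−0.09·log₂(0.09) = 0.3127
−0.13·log₂(0.13) = 0.3826
−0.29·log₂(0.29) = 0.5179
Sum ≈ 2.6052 → 2.605 bits.

2.605 bits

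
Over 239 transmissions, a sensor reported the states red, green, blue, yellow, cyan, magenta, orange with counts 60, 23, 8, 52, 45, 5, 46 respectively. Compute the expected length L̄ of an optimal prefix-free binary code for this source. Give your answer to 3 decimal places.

Probabilities are the counts divided by 239.
Repeatedly combine the two least-probable nodes; the expected code length is the sum of the merged weights.
merge 5/239 + 8/239 → 13/239
merge 13/239 + 23/239 → 36/239
merge 36/239 + 45/239 → 81/239
merge 46/239 + 52/239 → 98/239
merge 60/239 + 81/239 → 141/239
merge 98/239 + 141/239 → 1
L = 13/239 + 36/239 + 81/239 + 98/239 + 141/239 + 1 = 608/239 ≈ 2.544 bits/symbol.

2.544 bits/symbol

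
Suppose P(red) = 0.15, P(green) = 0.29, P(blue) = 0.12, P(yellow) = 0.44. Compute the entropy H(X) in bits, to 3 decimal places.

1.817 bits

H = −Σ pᵢ log₂ pᵢ.
−0.15·log₂(0.15) = 0.4105
−0.29·log₂(0.29) = 0.5179
−0.12·log₂(0.12) = 0.3671
−0.44·log₂(0.44) = 0.5211
Sum ≈ 1.8167 → 1.817 bits.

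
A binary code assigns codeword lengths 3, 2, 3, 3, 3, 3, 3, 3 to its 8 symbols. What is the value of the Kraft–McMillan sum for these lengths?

With common denominator 2^3 = 8: Σ 2^(−ℓᵢ) = 1/8 + 2/8 + 1/8 + 1/8 + 1/8 + 1/8 + 1/8 + 1/8 = 9/8 = 1.125.

1.125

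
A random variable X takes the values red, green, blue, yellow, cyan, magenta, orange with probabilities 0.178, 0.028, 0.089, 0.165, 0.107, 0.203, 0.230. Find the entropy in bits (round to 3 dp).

2.627 bits

H = −Σ pᵢ log₂ pᵢ.
−0.178·log₂(0.178) = 0.4432
−0.028·log₂(0.028) = 0.1444
−0.089·log₂(0.089) = 0.3106
−0.165·log₂(0.165) = 0.4289
−0.107·log₂(0.107) = 0.3450
−0.203·log₂(0.203) = 0.4670
−0.230·log₂(0.230) = 0.4877
Sum ≈ 2.6269 → 2.627 bits.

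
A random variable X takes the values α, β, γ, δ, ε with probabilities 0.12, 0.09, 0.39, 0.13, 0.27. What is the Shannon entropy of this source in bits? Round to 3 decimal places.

2.102 bits

H = −Σ pᵢ log₂ pᵢ.
−0.12·log₂(0.12) = 0.3671
−0.09·log₂(0.09) = 0.3127
−0.39·log₂(0.39) = 0.5298
−0.13·log₂(0.13) = 0.3826
−0.27·log₂(0.27) = 0.5100
Sum ≈ 2.1022 → 2.102 bits.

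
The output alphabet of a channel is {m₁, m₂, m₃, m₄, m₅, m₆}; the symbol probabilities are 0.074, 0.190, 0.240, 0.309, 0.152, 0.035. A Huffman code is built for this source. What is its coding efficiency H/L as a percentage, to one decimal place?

Entropy H = −Σ p log₂ p ≈ 2.3333 bits.
Huffman merges: 7/200+37/500→109/1000; 109/1000+19/125→261/1000; 19/100+6/25→43/100; 261/1000+309/1000→57/100; 43/100+57/100→1. L = 237/100 ≈ 2.3700.
Efficiency = H/L = 2.3333/2.3700 = 98.5%.

98.5%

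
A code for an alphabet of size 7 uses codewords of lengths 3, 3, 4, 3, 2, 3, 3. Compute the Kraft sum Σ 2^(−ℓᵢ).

0.9375

With common denominator 2^4 = 16: Σ 2^(−ℓᵢ) = 2/16 + 2/16 + 1/16 + 2/16 + 4/16 + 2/16 + 2/16 = 15/16 = 0.9375.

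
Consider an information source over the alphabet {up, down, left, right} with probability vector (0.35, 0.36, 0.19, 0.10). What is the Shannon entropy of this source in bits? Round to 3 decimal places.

1.848 bits

H = −Σ pᵢ log₂ pᵢ.
−0.35·log₂(0.35) = 0.5301
−0.36·log₂(0.36) = 0.5306
−0.19·log₂(0.19) = 0.4552
−0.10·log₂(0.10) = 0.3322
Sum ≈ 1.8481 → 1.848 bits.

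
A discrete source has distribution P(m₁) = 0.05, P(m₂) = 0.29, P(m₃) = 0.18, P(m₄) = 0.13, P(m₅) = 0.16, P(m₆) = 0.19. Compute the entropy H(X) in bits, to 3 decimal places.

H = −Σ pᵢ log₂ pᵢ.
−0.05·log₂(0.05) = 0.2161
−0.29·log₂(0.29) = 0.5179
−0.18·log₂(0.18) = 0.4453
−0.13·log₂(0.13) = 0.3826
−0.16·log₂(0.16) = 0.4230
−0.19·log₂(0.19) = 0.4552
Sum ≈ 2.4402 → 2.440 bits.

2.440 bits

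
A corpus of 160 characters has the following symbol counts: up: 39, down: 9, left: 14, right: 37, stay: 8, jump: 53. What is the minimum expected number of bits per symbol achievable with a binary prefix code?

Probabilities are the counts divided by 160.
Repeatedly combine the two least-probable nodes; the expected code length is the sum of the merged weights.
merge 1/20 + 9/160 → 17/160
merge 7/80 + 17/160 → 31/160
merge 31/160 + 37/160 → 17/40
merge 39/160 + 53/160 → 23/40
merge 17/40 + 23/40 → 1
L = 17/160 + 31/160 + 17/40 + 23/40 + 1 = 23/10 = 2.3 bits/symbol.

2.3 bits/symbol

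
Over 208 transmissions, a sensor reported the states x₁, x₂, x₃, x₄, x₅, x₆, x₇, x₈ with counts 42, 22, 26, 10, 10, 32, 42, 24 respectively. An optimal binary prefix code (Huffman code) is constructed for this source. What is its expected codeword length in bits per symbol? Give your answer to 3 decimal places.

2.894 bits/symbol

Probabilities are the counts divided by 208.
Repeatedly combine the two least-probable nodes; the expected code length is the sum of the merged weights.
merge 5/104 + 5/104 → 5/52
merge 5/52 + 11/104 → 21/104
merge 3/26 + 1/8 → 25/104
merge 2/13 + 21/104 → 37/104
merge 21/104 + 21/104 → 21/52
merge 25/104 + 37/104 → 31/52
merge 21/52 + 31/52 → 1
L = 5/52 + 21/104 + 25/104 + 37/104 + 21/52 + 31/52 + 1 = 301/104 ≈ 2.894 bits/symbol.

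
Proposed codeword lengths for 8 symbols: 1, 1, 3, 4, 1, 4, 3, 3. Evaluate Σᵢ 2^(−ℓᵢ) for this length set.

2

With common denominator 2^4 = 16: Σ 2^(−ℓᵢ) = 8/16 + 8/16 + 2/16 + 1/16 + 8/16 + 1/16 + 2/16 + 2/16 = 32/16 = 2.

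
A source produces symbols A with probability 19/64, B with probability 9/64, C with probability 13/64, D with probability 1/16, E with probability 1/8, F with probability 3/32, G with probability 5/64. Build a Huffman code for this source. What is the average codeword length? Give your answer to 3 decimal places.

Repeatedly combine the two least-probable nodes; the expected code length is the sum of the merged weights.
merge 1/16 + 5/64 → 9/64
merge 3/32 + 1/8 → 7/32
merge 9/64 + 9/64 → 9/32
merge 13/64 + 7/32 → 27/64
merge 9/32 + 19/64 → 37/64
merge 27/64 + 37/64 → 1
L = 9/64 + 7/32 + 9/32 + 27/64 + 37/64 + 1 = 169/64 ≈ 2.641 bits/symbol.

2.641 bits/symbol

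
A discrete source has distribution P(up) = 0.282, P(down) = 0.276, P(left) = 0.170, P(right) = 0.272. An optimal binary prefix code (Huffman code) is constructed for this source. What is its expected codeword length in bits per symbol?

2 bits/symbol

Repeatedly combine the two least-probable nodes; the expected code length is the sum of the merged weights.
merge 17/100 + 34/125 → 221/500
merge 69/250 + 141/500 → 279/500
merge 221/500 + 279/500 → 1
L = 221/500 + 279/500 + 1 = 2 bits/symbol.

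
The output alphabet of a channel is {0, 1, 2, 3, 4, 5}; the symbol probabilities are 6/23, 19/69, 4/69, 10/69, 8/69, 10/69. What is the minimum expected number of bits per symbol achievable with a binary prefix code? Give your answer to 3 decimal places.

2.464 bits/symbol

Repeatedly combine the two least-probable nodes; the expected code length is the sum of the merged weights.
merge 4/69 + 8/69 → 4/23
merge 10/69 + 10/69 → 20/69
merge 4/23 + 6/23 → 10/23
merge 19/69 + 20/69 → 13/23
merge 10/23 + 13/23 → 1
L = 4/23 + 20/69 + 10/23 + 13/23 + 1 = 170/69 ≈ 2.464 bits/symbol.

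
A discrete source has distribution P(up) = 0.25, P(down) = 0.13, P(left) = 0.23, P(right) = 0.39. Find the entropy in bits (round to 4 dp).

H = −Σ pᵢ log₂ pᵢ.
−0.25·log₂(0.25) = 0.5000
−0.13·log₂(0.13) = 0.3826
−0.23·log₂(0.23) = 0.4877
−0.39·log₂(0.39) = 0.5298
Sum ≈ 1.9001 → 1.9001 bits.

1.9001 bits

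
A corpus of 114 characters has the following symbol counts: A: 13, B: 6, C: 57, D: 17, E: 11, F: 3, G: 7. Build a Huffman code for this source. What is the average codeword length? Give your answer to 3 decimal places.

2.219 bits/symbol

Probabilities are the counts divided by 114.
Repeatedly combine the two least-probable nodes; the expected code length is the sum of the merged weights.
merge 1/38 + 1/19 → 3/38
merge 7/114 + 3/38 → 8/57
merge 11/114 + 13/114 → 4/19
merge 8/57 + 17/114 → 11/38
merge 4/19 + 11/38 → 1/2
merge 1/2 + 1/2 → 1
L = 3/38 + 8/57 + 4/19 + 11/38 + 1/2 + 1 = 253/114 ≈ 2.219 bits/symbol.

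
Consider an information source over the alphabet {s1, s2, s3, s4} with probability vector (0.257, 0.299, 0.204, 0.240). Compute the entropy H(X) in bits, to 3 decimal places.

1.987 bits

H = −Σ pᵢ log₂ pᵢ.
−0.257·log₂(0.257) = 0.5038
−0.299·log₂(0.299) = 0.5208
−0.204·log₂(0.204) = 0.4678
−0.240·log₂(0.240) = 0.4941
Sum ≈ 1.9865 → 1.987 bits.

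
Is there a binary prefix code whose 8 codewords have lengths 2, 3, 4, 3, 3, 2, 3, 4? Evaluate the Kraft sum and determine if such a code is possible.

With common denominator 2^4 = 16: Σ 2^(−ℓᵢ) = 4/16 + 2/16 + 1/16 + 2/16 + 2/16 + 4/16 + 2/16 + 1/16 = 18/16 = 1.125.
Kraft's inequality requires Σ ≤ 1; here Σ = 1.125 > 1, so no such prefix code exists.

1.125; no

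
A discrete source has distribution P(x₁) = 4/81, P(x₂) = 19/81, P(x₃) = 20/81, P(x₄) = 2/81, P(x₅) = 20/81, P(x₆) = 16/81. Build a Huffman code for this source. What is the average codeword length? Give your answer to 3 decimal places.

Repeatedly combine the two least-probable nodes; the expected code length is the sum of the merged weights.
merge 2/81 + 4/81 → 2/27
merge 2/27 + 16/81 → 22/81
merge 19/81 + 20/81 → 13/27
merge 20/81 + 22/81 → 14/27
merge 13/27 + 14/27 → 1
L = 2/27 + 22/81 + 13/27 + 14/27 + 1 = 190/81 ≈ 2.346 bits/symbol.

2.346 bits/symbol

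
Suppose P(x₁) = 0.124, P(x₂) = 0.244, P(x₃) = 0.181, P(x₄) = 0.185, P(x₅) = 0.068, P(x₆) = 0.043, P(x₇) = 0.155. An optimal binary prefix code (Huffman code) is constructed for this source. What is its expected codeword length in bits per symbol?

2.682 bits/symbol

Repeatedly combine the two least-probable nodes; the expected code length is the sum of the merged weights.
merge 43/1000 + 17/250 → 111/1000
merge 111/1000 + 31/250 → 47/200
merge 31/200 + 181/1000 → 42/125
merge 37/200 + 47/200 → 21/50
merge 61/250 + 42/125 → 29/50
merge 21/50 + 29/50 → 1
L = 111/1000 + 47/200 + 42/125 + 21/50 + 29/50 + 1 = 1341/500 = 2.682 bits/symbol.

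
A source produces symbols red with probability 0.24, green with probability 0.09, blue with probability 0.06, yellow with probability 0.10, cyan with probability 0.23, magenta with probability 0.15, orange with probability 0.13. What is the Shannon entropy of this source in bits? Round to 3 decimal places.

2.663 bits

H = −Σ pᵢ log₂ pᵢ.
−0.24·log₂(0.24) = 0.4941
−0.09·log₂(0.09) = 0.3127
−0.06·log₂(0.06) = 0.2435
−0.10·log₂(0.10) = 0.3322
−0.23·log₂(0.23) = 0.4877
−0.15·log₂(0.15) = 0.4105
−0.13·log₂(0.13) = 0.3826
Sum ≈ 2.6634 → 2.663 bits.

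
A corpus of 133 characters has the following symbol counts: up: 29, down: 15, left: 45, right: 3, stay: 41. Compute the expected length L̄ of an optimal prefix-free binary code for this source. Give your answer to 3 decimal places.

Probabilities are the counts divided by 133.
Repeatedly combine the two least-probable nodes; the expected code length is the sum of the merged weights.
merge 3/133 + 15/133 → 18/133
merge 18/133 + 29/133 → 47/133
merge 41/133 + 45/133 → 86/133
merge 47/133 + 86/133 → 1
L = 18/133 + 47/133 + 86/133 + 1 = 284/133 ≈ 2.135 bits/symbol.

2.135 bits/symbol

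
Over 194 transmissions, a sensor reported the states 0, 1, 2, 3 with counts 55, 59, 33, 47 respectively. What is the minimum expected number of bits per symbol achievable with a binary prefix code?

Probabilities are the counts divided by 194.
Repeatedly combine the two least-probable nodes; the expected code length is the sum of the merged weights.
merge 33/194 + 47/194 → 40/97
merge 55/194 + 59/194 → 57/97
merge 40/97 + 57/97 → 1
L = 40/97 + 57/97 + 1 = 2 bits/symbol.

2 bits/symbol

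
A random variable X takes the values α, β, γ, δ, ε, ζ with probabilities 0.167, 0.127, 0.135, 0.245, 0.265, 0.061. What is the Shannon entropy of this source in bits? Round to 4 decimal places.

H = −Σ pᵢ log₂ pᵢ.
−0.167·log₂(0.167) = 0.4312
−0.127·log₂(0.127) = 0.3781
−0.135·log₂(0.135) = 0.3900
−0.245·log₂(0.245) = 0.4971
−0.265·log₂(0.265) = 0.5077
−0.061·log₂(0.061) = 0.2461
Sum ≈ 2.4503 → 2.4503 bits.

2.4503 bits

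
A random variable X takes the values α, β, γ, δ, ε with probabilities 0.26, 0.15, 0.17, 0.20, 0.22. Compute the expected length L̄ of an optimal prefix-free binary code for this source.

Repeatedly combine the two least-probable nodes; the expected code length is the sum of the merged weights.
merge 3/20 + 17/100 → 8/25
merge 1/5 + 11/50 → 21/50
merge 13/50 + 8/25 → 29/50
merge 21/50 + 29/50 → 1
L = 8/25 + 21/50 + 29/50 + 1 = 58/25 = 2.32 bits/symbol.

2.32 bits/symbol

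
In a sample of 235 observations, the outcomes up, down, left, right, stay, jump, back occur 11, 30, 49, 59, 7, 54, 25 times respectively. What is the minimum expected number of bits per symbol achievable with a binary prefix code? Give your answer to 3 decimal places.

2.570 bits/symbol

Probabilities are the counts divided by 235.
Repeatedly combine the two least-probable nodes; the expected code length is the sum of the merged weights.
merge 7/235 + 11/235 → 18/235
merge 18/235 + 5/47 → 43/235
merge 6/47 + 43/235 → 73/235
merge 49/235 + 54/235 → 103/235
merge 59/235 + 73/235 → 132/235
merge 103/235 + 132/235 → 1
L = 18/235 + 43/235 + 73/235 + 103/235 + 132/235 + 1 = 604/235 ≈ 2.570 bits/symbol.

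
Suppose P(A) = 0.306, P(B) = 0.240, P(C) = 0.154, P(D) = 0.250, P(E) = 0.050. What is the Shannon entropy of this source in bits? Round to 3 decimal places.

2.149 bits

H = −Σ pᵢ log₂ pᵢ.
−0.306·log₂(0.306) = 0.5228
−0.240·log₂(0.240) = 0.4941
−0.154·log₂(0.154) = 0.4156
−0.250·log₂(0.250) = 0.5000
−0.050·log₂(0.050) = 0.2161
Sum ≈ 2.1486 → 2.149 bits.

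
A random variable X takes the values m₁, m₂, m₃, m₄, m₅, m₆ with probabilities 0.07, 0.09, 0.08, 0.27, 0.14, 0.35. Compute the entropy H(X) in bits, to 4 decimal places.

2.3099 bits

H = −Σ pᵢ log₂ pᵢ.
−0.07·log₂(0.07) = 0.2686
−0.09·log₂(0.09) = 0.3127
−0.08·log₂(0.08) = 0.2915
−0.27·log₂(0.27) = 0.5100
−0.14·log₂(0.14) = 0.3971
−0.35·log₂(0.35) = 0.5301
Sum ≈ 2.3099 → 2.3099 bits.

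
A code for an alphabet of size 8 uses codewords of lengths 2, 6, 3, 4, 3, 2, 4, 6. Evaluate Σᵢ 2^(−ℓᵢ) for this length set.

With common denominator 2^6 = 64: Σ 2^(−ℓᵢ) = 16/64 + 1/64 + 8/64 + 4/64 + 8/64 + 16/64 + 4/64 + 1/64 = 58/64 = 0.90625.

0.90625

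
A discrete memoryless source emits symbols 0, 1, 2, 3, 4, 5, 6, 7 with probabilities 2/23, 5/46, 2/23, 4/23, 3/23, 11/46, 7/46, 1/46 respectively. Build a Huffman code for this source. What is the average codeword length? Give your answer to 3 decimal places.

2.870 bits/symbol

Repeatedly combine the two least-probable nodes; the expected code length is the sum of the merged weights.
merge 1/46 + 2/23 → 5/46
merge 2/23 + 5/46 → 9/46
merge 5/46 + 3/23 → 11/46
merge 7/46 + 4/23 → 15/46
merge 9/46 + 11/46 → 10/23
merge 11/46 + 15/46 → 13/23
merge 10/23 + 13/23 → 1
L = 5/46 + 9/46 + 11/46 + 15/46 + 10/23 + 13/23 + 1 = 66/23 ≈ 2.870 bits/symbol.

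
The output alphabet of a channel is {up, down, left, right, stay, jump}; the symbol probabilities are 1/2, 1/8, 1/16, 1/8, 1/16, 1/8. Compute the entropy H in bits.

2.125 bits

Each probability is a power of 1/2, so log₂(1/p) is an integer.
H = Σ p·log₂(1/p) = 1/2·1 + 1/8·3 + 1/16·4 + 1/8·3 + 1/16·4 + 1/8·3 = 2.125 bits.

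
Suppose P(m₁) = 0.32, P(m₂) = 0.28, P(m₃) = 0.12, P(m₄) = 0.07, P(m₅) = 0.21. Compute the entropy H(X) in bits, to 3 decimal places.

2.149 bits

H = −Σ pᵢ log₂ pᵢ.
−0.32·log₂(0.32) = 0.5260
−0.28·log₂(0.28) = 0.5142
−0.12·log₂(0.12) = 0.3671
−0.07·log₂(0.07) = 0.2686
−0.21·log₂(0.21) = 0.4728
Sum ≈ 2.1487 → 2.149 bits.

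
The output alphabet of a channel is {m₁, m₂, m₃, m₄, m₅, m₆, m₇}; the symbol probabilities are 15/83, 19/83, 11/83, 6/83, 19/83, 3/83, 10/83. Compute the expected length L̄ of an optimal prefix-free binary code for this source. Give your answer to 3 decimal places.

Repeatedly combine the two least-probable nodes; the expected code length is the sum of the merged weights.
merge 3/83 + 6/83 → 9/83
merge 9/83 + 10/83 → 19/83
merge 11/83 + 15/83 → 26/83
merge 19/83 + 19/83 → 38/83
merge 19/83 + 26/83 → 45/83
merge 38/83 + 45/83 → 1
L = 9/83 + 19/83 + 26/83 + 38/83 + 45/83 + 1 = 220/83 ≈ 2.651 bits/symbol.

2.651 bits/symbol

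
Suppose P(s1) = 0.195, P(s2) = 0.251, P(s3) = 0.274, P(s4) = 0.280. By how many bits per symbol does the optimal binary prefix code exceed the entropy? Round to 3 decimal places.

0.014 bits

Entropy H = −Σ p log₂ p ≈ 1.9864 bits.
Huffman merges: 39/200+251/1000→223/500; 137/500+7/25→277/500; 223/500+277/500→1. L = 2 ≈ 2.0000.
L − H = 2.0000 − 1.9864 = 0.014 bits.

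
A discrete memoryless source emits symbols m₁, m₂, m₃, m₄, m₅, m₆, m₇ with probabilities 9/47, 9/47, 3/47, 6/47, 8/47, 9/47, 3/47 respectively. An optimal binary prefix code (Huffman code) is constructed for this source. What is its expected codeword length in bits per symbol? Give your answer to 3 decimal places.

2.745 bits/symbol

Repeatedly combine the two least-probable nodes; the expected code length is the sum of the merged weights.
merge 3/47 + 3/47 → 6/47
merge 6/47 + 6/47 → 12/47
merge 8/47 + 9/47 → 17/47
merge 9/47 + 9/47 → 18/47
merge 12/47 + 17/47 → 29/47
merge 18/47 + 29/47 → 1
L = 6/47 + 12/47 + 17/47 + 18/47 + 29/47 + 1 = 129/47 ≈ 2.745 bits/symbol.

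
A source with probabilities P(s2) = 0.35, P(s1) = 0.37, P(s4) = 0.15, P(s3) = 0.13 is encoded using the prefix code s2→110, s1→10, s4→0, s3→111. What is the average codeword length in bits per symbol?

2.33 bits/symbol

L̄ = Σ pᵢ·ℓᵢ = 0.35·3 + 0.37·2 + 0.15·1 + 0.13·3 = 2.33 bits/symbol.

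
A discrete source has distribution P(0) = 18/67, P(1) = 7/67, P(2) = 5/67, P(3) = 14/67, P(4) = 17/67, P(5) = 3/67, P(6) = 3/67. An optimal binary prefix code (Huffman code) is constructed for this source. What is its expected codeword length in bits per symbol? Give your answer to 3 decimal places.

Repeatedly combine the two least-probable nodes; the expected code length is the sum of the merged weights.
merge 3/67 + 3/67 → 6/67
merge 5/67 + 6/67 → 11/67
merge 7/67 + 11/67 → 18/67
merge 14/67 + 17/67 → 31/67
merge 18/67 + 18/67 → 36/67
merge 31/67 + 36/67 → 1
L = 6/67 + 11/67 + 18/67 + 31/67 + 36/67 + 1 = 169/67 ≈ 2.522 bits/symbol.

2.522 bits/symbol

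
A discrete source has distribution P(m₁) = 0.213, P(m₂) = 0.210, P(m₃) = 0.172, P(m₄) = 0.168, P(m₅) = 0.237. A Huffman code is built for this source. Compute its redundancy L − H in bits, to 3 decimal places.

Entropy H = −Σ p log₂ p ≈ 2.3094 bits.
Huffman merges: 21/125+43/250→17/50; 21/100+213/1000→423/1000; 237/1000+17/50→577/1000; 423/1000+577/1000→1. L = 117/50 ≈ 2.3400.
L − H = 2.3400 − 2.3094 = 0.031 bits.

0.031 bits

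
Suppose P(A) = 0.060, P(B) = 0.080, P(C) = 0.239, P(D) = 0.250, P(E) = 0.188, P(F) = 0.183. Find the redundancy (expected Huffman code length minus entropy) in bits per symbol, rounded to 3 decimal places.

Entropy H = −Σ p log₂ p ≈ 2.4302 bits.
Huffman merges: 3/50+2/25→7/50; 7/50+183/1000→323/1000; 47/250+239/1000→427/1000; 1/4+323/1000→573/1000; 427/1000+573/1000→1. L = 2463/1000 ≈ 2.4630.
L − H = 2.4630 − 2.4302 = 0.033 bits.

0.033 bits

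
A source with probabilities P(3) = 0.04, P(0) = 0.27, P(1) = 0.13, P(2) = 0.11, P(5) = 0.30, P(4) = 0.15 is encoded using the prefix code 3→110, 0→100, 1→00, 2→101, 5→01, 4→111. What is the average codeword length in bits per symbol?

L̄ = Σ pᵢ·ℓᵢ = 0.04·3 + 0.27·3 + 0.13·2 + 0.11·3 + 0.30·2 + 0.15·3 = 2.57 bits/symbol.

2.57 bits/symbol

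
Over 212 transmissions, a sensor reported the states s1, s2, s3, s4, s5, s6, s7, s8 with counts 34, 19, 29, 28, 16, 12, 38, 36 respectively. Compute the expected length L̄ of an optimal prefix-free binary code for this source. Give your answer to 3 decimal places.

Probabilities are the counts divided by 212.
Repeatedly combine the two least-probable nodes; the expected code length is the sum of the merged weights.
merge 3/53 + 4/53 → 7/53
merge 19/212 + 7/53 → 47/212
merge 7/53 + 29/212 → 57/212
merge 17/106 + 9/53 → 35/106
merge 19/106 + 47/212 → 85/212
merge 57/212 + 35/106 → 127/212
merge 85/212 + 127/212 → 1
L = 7/53 + 47/212 + 57/212 + 35/106 + 85/212 + 127/212 + 1 = 313/106 ≈ 2.953 bits/symbol.

2.953 bits/symbol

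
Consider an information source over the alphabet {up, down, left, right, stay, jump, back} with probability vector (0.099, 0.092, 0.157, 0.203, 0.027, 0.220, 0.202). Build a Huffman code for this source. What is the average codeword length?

Repeatedly combine the two least-probable nodes; the expected code length is the sum of the merged weights.
merge 27/1000 + 23/250 → 119/1000
merge 99/1000 + 119/1000 → 109/500
merge 157/1000 + 101/500 → 359/1000
merge 203/1000 + 109/500 → 421/1000
merge 11/50 + 359/1000 → 579/1000
merge 421/1000 + 579/1000 → 1
L = 119/1000 + 109/500 + 359/1000 + 421/1000 + 579/1000 + 1 = 337/125 = 2.696 bits/symbol.

2.696 bits/symbol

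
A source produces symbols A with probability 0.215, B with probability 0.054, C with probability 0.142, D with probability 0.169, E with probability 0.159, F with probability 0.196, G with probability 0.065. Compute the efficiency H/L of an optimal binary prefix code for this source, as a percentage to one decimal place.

98.8%

Entropy H = −Σ p log₂ p ≈ 2.6765 bits.
Huffman merges: 27/500+13/200→119/1000; 119/1000+71/500→261/1000; 159/1000+169/1000→41/125; 49/250+43/200→411/1000; 261/1000+41/125→589/1000; 411/1000+589/1000→1. L = 677/250 ≈ 2.7080.
Efficiency = H/L = 2.6765/2.7080 = 98.8%.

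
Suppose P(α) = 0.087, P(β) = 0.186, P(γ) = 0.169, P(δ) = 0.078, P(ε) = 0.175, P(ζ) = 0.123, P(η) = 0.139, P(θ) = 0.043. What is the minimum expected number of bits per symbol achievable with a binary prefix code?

Repeatedly combine the two least-probable nodes; the expected code length is the sum of the merged weights.
merge 43/1000 + 39/500 → 121/1000
merge 87/1000 + 121/1000 → 26/125
merge 123/1000 + 139/1000 → 131/500
merge 169/1000 + 7/40 → 43/125
merge 93/500 + 26/125 → 197/500
merge 131/500 + 43/125 → 303/500
merge 197/500 + 303/500 → 1
L = 121/1000 + 26/125 + 131/500 + 43/125 + 197/500 + 303/500 + 1 = 587/200 = 2.935 bits/symbol.

2.935 bits/symbol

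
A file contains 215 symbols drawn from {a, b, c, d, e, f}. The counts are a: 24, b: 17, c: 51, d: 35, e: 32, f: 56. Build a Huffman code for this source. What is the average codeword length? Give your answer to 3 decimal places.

Probabilities are the counts divided by 215.
Repeatedly combine the two least-probable nodes; the expected code length is the sum of the merged weights.
merge 17/215 + 24/215 → 41/215
merge 32/215 + 7/43 → 67/215
merge 41/215 + 51/215 → 92/215
merge 56/215 + 67/215 → 123/215
merge 92/215 + 123/215 → 1
L = 41/215 + 67/215 + 92/215 + 123/215 + 1 = 538/215 ≈ 2.502 bits/symbol.

2.502 bits/symbol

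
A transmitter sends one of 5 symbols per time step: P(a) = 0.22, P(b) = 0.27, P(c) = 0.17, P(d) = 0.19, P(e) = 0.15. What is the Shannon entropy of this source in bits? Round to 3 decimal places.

2.291 bits

H = −Σ pᵢ log₂ pᵢ.
−0.22·log₂(0.22) = 0.4806
−0.27·log₂(0.27) = 0.5100
−0.17·log₂(0.17) = 0.4346
−0.19·log₂(0.19) = 0.4552
−0.15·log₂(0.15) = 0.4105
Sum ≈ 2.2910 → 2.291 bits.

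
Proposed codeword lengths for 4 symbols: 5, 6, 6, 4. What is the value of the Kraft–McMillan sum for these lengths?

0.125

With common denominator 2^6 = 64: Σ 2^(−ℓᵢ) = 2/64 + 1/64 + 1/64 + 4/64 = 8/64 = 0.125.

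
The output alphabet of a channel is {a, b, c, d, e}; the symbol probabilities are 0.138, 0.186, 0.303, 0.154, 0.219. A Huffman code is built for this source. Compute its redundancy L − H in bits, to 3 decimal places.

Entropy H = −Σ p log₂ p ≈ 2.2631 bits.
Huffman merges: 69/500+77/500→73/250; 93/500+219/1000→81/200; 73/250+303/1000→119/200; 81/200+119/200→1. L = 573/250 ≈ 2.2920.
L − H = 2.2920 − 2.2631 = 0.029 bits.

0.029 bits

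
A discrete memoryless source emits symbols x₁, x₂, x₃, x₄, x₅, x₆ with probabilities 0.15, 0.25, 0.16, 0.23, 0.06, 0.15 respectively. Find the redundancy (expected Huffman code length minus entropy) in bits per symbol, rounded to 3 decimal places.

Entropy H = −Σ p log₂ p ≈ 2.4753 bits.
Huffman merges: 3/50+3/20→21/100; 3/20+4/25→31/100; 21/100+23/100→11/25; 1/4+31/100→14/25; 11/25+14/25→1. L = 63/25 ≈ 2.5200.
L − H = 2.5200 − 2.4753 = 0.045 bits.

0.045 bits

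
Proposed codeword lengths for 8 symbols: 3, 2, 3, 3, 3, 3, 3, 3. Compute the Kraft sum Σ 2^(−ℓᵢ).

1.125

With common denominator 2^3 = 8: Σ 2^(−ℓᵢ) = 1/8 + 2/8 + 1/8 + 1/8 + 1/8 + 1/8 + 1/8 + 1/8 = 9/8 = 1.125.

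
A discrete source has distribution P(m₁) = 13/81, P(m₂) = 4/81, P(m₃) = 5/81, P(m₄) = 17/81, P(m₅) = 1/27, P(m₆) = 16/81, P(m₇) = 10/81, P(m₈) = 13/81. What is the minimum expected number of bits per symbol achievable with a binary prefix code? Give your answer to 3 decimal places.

Repeatedly combine the two least-probable nodes; the expected code length is the sum of the merged weights.
merge 1/27 + 4/81 → 7/81
merge 5/81 + 7/81 → 4/27
merge 10/81 + 4/27 → 22/81
merge 13/81 + 13/81 → 26/81
merge 16/81 + 17/81 → 11/27
merge 22/81 + 26/81 → 16/27
merge 11/27 + 16/27 → 1
L = 7/81 + 4/27 + 22/81 + 26/81 + 11/27 + 16/27 + 1 = 229/81 ≈ 2.827 bits/symbol.

2.827 bits/symbol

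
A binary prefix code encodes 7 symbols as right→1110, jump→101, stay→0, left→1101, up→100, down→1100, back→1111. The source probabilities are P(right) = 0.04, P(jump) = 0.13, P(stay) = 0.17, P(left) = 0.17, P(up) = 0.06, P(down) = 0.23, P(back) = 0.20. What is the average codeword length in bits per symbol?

L̄ = Σ pᵢ·ℓᵢ = 0.04·4 + 0.13·3 + 0.17·1 + 0.17·4 + 0.06·3 + 0.23·4 + 0.20·4 = 3.3 bits/symbol.

3.3 bits/symbol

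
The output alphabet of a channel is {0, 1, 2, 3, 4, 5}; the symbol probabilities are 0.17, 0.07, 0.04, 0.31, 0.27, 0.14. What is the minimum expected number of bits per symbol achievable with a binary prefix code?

Repeatedly combine the two least-probable nodes; the expected code length is the sum of the merged weights.
merge 1/25 + 7/100 → 11/100
merge 11/100 + 7/50 → 1/4
merge 17/100 + 1/4 → 21/50
merge 27/100 + 31/100 → 29/50
merge 21/50 + 29/50 → 1
L = 11/100 + 1/4 + 21/50 + 29/50 + 1 = 59/25 = 2.36 bits/symbol.

2.36 bits/symbol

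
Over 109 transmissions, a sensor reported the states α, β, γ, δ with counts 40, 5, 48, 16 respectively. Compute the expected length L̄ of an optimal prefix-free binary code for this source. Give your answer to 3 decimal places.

Probabilities are the counts divided by 109.
Repeatedly combine the two least-probable nodes; the expected code length is the sum of the merged weights.
merge 5/109 + 16/109 → 21/109
merge 21/109 + 40/109 → 61/109
merge 48/109 + 61/109 → 1
L = 21/109 + 61/109 + 1 = 191/109 ≈ 1.752 bits/symbol.

1.752 bits/symbol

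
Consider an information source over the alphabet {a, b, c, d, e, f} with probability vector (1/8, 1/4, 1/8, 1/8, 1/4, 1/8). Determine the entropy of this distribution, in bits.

Each probability is a power of 1/2, so log₂(1/p) is an integer.
H = Σ p·log₂(1/p) = 1/8·3 + 1/4·2 + 1/8·3 + 1/8·3 + 1/4·2 + 1/8·3 = 2.5 bits.

2.5 bits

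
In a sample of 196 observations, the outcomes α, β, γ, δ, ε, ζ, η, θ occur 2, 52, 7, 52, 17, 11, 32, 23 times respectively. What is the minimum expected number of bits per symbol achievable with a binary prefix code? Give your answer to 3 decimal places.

2.617 bits/symbol

Probabilities are the counts divided by 196.
Repeatedly combine the two least-probable nodes; the expected code length is the sum of the merged weights.
merge 1/98 + 1/28 → 9/196
merge 9/196 + 11/196 → 5/49
merge 17/196 + 5/49 → 37/196
merge 23/196 + 8/49 → 55/196
merge 37/196 + 13/49 → 89/196
merge 13/49 + 55/196 → 107/196
merge 89/196 + 107/196 → 1
L = 9/196 + 5/49 + 37/196 + 55/196 + 89/196 + 107/196 + 1 = 513/196 ≈ 2.617 bits/symbol.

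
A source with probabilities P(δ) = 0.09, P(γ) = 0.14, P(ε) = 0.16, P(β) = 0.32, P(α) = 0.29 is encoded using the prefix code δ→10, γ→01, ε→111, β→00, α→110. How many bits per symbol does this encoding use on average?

2.45 bits/symbol

L̄ = Σ pᵢ·ℓᵢ = 0.09·2 + 0.14·2 + 0.16·3 + 0.32·2 + 0.29·3 = 2.45 bits/symbol.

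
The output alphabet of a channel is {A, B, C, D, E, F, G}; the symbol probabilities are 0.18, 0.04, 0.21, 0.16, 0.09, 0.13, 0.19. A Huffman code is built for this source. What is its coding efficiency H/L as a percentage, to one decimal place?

98.1%

Entropy H = −Σ p log₂ p ≈ 2.6774 bits.
Huffman merges: 1/25+9/100→13/100; 13/100+13/100→13/50; 4/25+9/50→17/50; 19/100+21/100→2/5; 13/50+17/50→3/5; 2/5+3/5→1. L = 273/100 ≈ 2.7300.
Efficiency = H/L = 2.6774/2.7300 = 98.1%.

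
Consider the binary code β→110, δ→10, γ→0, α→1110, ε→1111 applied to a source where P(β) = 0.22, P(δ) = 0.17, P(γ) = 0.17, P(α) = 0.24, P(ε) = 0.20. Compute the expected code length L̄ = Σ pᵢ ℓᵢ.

L̄ = Σ pᵢ·ℓᵢ = 0.22·3 + 0.17·2 + 0.17·1 + 0.24·4 + 0.20·4 = 2.93 bits/symbol.

2.93 bits/symbol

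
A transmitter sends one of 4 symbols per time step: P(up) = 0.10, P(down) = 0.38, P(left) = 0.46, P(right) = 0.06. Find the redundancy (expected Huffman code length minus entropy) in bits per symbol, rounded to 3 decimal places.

0.078 bits

Entropy H = −Σ p log₂ p ≈ 1.6215 bits.
Huffman merges: 3/50+1/10→4/25; 4/25+19/50→27/50; 23/50+27/50→1. L = 17/10 ≈ 1.7000.
L − H = 1.7000 − 1.6215 = 0.078 bits.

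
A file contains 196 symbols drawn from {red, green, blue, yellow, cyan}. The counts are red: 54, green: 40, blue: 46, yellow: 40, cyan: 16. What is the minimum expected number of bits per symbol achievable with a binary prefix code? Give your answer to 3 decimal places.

2.286 bits/symbol

Probabilities are the counts divided by 196.
Repeatedly combine the two least-probable nodes; the expected code length is the sum of the merged weights.
merge 4/49 + 10/49 → 2/7
merge 10/49 + 23/98 → 43/98
merge 27/98 + 2/7 → 55/98
merge 43/98 + 55/98 → 1
L = 2/7 + 43/98 + 55/98 + 1 = 16/7 ≈ 2.286 bits/symbol.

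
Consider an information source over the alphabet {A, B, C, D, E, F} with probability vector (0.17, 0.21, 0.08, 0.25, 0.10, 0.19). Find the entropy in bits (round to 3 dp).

2.486 bits

H = −Σ pᵢ log₂ pᵢ.
−0.17·log₂(0.17) = 0.4346
−0.21·log₂(0.21) = 0.4728
−0.08·log₂(0.08) = 0.2915
−0.25·log₂(0.25) = 0.5000
−0.10·log₂(0.10) = 0.3322
−0.19·log₂(0.19) = 0.4552
Sum ≈ 2.4863 → 2.486 bits.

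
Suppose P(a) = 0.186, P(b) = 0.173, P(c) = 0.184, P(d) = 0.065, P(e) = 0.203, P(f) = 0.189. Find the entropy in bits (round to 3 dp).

2.516 bits

H = −Σ pᵢ log₂ pᵢ.
−0.186·log₂(0.186) = 0.4514
−0.173·log₂(0.173) = 0.4379
−0.184·log₂(0.184) = 0.4494
−0.065·log₂(0.065) = 0.2563
−0.203·log₂(0.203) = 0.4670
−0.189·log₂(0.189) = 0.4543
Sum ≈ 2.5162 → 2.516 bits.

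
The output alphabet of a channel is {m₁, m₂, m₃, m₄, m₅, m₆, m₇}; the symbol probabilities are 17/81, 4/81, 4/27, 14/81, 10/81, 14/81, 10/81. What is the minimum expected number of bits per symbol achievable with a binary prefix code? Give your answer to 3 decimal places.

2.790 bits/symbol

Repeatedly combine the two least-probable nodes; the expected code length is the sum of the merged weights.
merge 4/81 + 10/81 → 14/81
merge 10/81 + 4/27 → 22/81
merge 14/81 + 14/81 → 28/81
merge 14/81 + 17/81 → 31/81
merge 22/81 + 28/81 → 50/81
merge 31/81 + 50/81 → 1
L = 14/81 + 22/81 + 28/81 + 31/81 + 50/81 + 1 = 226/81 ≈ 2.790 bits/symbol.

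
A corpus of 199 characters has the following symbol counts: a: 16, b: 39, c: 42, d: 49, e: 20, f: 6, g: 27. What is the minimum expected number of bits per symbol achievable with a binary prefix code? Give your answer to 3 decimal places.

Probabilities are the counts divided by 199.
Repeatedly combine the two least-probable nodes; the expected code length is the sum of the merged weights.
merge 6/199 + 16/199 → 22/199
merge 20/199 + 22/199 → 42/199
merge 27/199 + 39/199 → 66/199
merge 42/199 + 42/199 → 84/199
merge 49/199 + 66/199 → 115/199
merge 84/199 + 115/199 → 1
L = 22/199 + 42/199 + 66/199 + 84/199 + 115/199 + 1 = 528/199 ≈ 2.653 bits/symbol.

2.653 bits/symbol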